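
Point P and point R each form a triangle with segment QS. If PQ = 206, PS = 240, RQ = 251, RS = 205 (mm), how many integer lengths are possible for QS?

From triangle PQS: 34 < QS < 446.
From triangle RQS: 46 < QS < 456.
Intersection: 46 < QS < 446, so integers 47 through 445: 399 values.

399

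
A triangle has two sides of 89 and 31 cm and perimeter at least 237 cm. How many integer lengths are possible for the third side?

3

Triangle inequality: 58 < x < 120. Perimeter ≥ 237 gives x ≥ 237 − 89 − 31 = 117.
So 117 ≤ x < 120; integers 117 through 119: 3 values.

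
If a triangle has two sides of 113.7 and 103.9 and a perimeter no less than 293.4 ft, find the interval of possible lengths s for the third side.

75.8 ≤ s < 217.6

Triangle inequality alone gives 9.8 < s < 217.6.
The perimeter condition gives s ≥ 293.4 − 113.7 − 103.9 = 75.8.
Intersecting the two: 75.8 ≤ s < 217.6.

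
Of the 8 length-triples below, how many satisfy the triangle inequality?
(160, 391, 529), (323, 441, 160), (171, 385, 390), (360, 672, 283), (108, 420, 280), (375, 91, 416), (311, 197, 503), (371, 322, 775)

(160,391,529): 160+391 > 529 → valid
(160,323,441): 160+323 > 441 → valid
(171,385,390): 171+385 > 390 → valid
(283,360,672): 283+360 ≤ 672 → not valid
(108,280,420): 108+280 ≤ 420 → not valid
(91,375,416): 91+375 > 416 → valid
(197,311,503): 197+311 > 503 → valid
(322,371,775): 322+371 ≤ 775 → not valid
5 of the 8 triples form a triangle.

5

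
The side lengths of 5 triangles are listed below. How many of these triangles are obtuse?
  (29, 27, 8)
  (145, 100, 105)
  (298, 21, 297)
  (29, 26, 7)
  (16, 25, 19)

(29,27,8): 8²+27² = 793 < 841 = 29² → obtuse
(145,100,105): 100²+105² = 21025 = 145² → right
(298,21,297): 21²+297² = 88650 < 88804 = 298² → obtuse
(29,26,7): 7²+26² = 725 < 841 = 29² → obtuse
(16,25,19): 16²+19² = 617 < 625 = 25² → obtuse
4 of the 5 are obtuse.

4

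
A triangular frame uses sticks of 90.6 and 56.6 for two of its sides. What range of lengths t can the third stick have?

34.0 < t < 147.2

By the triangle inequality, t must be less than 90.6 + 56.6 = 147.2 and greater than |90.6 − 56.6| = 34.0.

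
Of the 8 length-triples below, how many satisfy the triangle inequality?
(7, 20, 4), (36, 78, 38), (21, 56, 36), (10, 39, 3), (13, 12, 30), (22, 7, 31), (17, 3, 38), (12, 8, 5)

2

(4,7,20): 4+7 ≤ 20 → not valid
(36,38,78): 36+38 ≤ 78 → not valid
(21,36,56): 21+36 > 56 → valid
(3,10,39): 3+10 ≤ 39 → not valid
(12,13,30): 12+13 ≤ 30 → not valid
(7,22,31): 7+22 ≤ 31 → not valid
(3,17,38): 3+17 ≤ 38 → not valid
(5,8,12): 5+8 > 12 → valid
2 of the 8 triples form a triangle.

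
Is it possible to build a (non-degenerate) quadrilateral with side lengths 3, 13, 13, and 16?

A quadrilateral exists iff every side is shorter than the sum of the others — equivalently, the longest side is less than the sum of the rest.
Longest side 16 < 29 (sum of the remaining 3), so yes.

Yes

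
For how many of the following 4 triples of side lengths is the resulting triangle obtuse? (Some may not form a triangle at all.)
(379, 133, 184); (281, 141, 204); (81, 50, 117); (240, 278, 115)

3

(379,133,184): 133+184 ≤ 379, not a triangle
(281,141,204): 141²+204² = 61497 < 78961 = 281² → obtuse
(81,50,117): 50²+81² = 9061 < 13689 = 117² → obtuse
(240,278,115): 115²+240² = 70825 < 77284 = 278² → obtuse
3 of the 4 are obtuse.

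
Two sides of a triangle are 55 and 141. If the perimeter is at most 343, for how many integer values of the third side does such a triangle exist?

Triangle inequality: 86 < x < 196. Perimeter ≤ 343 gives x ≤ 343 − 55 − 141 = 147.
So 86 < x ≤ 147; integers 87 through 147: 61 values.

61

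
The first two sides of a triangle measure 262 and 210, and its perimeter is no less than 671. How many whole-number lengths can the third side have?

Triangle inequality: 52 < x < 472. Perimeter ≥ 671 gives x ≥ 671 − 262 − 210 = 199.
So 199 ≤ x < 472; integers 199 through 471: 273 values.

273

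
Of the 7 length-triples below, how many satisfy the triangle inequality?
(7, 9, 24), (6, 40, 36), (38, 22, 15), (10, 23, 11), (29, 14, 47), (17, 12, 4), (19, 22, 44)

1

(7,9,24): 7+9 ≤ 24 → not valid
(6,36,40): 6+36 > 40 → valid
(15,22,38): 15+22 ≤ 38 → not valid
(10,11,23): 10+11 ≤ 23 → not valid
(14,29,47): 14+29 ≤ 47 → not valid
(4,12,17): 4+12 ≤ 17 → not valid
(19,22,44): 19+22 ≤ 44 → not valid
1 of the 7 triples forms a triangle.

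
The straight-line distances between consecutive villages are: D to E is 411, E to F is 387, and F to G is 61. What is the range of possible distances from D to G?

0 ≤ DG ≤ 859

The maximum is all hops collinear in one direction: 411 + 387 + 61 = 859.
The longest hop is 411; the others sum to 448. Since 411 ≤ 448, the path can fold back on itself completely, so the minimum distance is 0.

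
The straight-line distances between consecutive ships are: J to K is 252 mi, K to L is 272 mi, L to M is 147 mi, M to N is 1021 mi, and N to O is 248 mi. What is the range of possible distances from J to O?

102 ≤ JO ≤ 1940 mi

The maximum is all hops collinear in one direction: 252 + 272 + 147 + 1021 + 248 = 1940.
The longest hop is 1021; the others sum to 919. Folding the others back against it leaves at least 1021 − 919 = 102.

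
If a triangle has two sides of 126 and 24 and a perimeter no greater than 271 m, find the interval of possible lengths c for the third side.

102 < c ≤ 121 m

Triangle inequality alone gives 102 < c < 150.
The perimeter condition gives c ≤ 271 − 126 − 24 = 121.
Intersecting the two: 102 < c ≤ 121.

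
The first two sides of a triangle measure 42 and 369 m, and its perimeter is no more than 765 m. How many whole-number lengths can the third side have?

Triangle inequality: 327 < x < 411. Perimeter ≤ 765 gives x ≤ 765 − 42 − 369 = 354.
So 327 < x ≤ 354; integers 328 through 354: 27 values.

27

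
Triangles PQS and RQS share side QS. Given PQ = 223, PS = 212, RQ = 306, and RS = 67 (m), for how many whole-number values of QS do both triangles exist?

From triangle PQS: 11 < QS < 435.
From triangle RQS: 239 < QS < 373.
Intersection: 239 < QS < 373, so integers 240 through 372: 133 values.

133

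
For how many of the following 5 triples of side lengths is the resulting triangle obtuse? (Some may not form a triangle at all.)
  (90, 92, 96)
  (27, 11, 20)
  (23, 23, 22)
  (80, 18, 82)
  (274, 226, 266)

(90,92,96): 90²+92² = 16564 > 9216 = 96² → acute
(27,11,20): 11²+20² = 521 < 729 = 27² → obtuse
(23,23,22): 22²+23² = 1013 > 529 = 23² → acute
(80,18,82): 18²+80² = 6724 = 82² → right
(274,226,266): 226²+266² = 121832 > 75076 = 274² → acute
1 of the 5 is obtuse.

1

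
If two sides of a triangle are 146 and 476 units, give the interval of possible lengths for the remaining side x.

330 < x < 622

By the triangle inequality, x must be less than 146 + 476 = 622 and greater than |146 − 476| = 330.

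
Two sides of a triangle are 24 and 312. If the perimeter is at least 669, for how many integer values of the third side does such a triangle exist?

Triangle inequality: 288 < x < 336. Perimeter ≥ 669 gives x ≥ 669 − 24 − 312 = 333.
So 333 ≤ x < 336; integers 333 through 335: 3 values.

3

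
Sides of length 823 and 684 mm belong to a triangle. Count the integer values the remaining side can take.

The third side lies in the open interval (139, 1507).
Integers from 140 to 1506 inclusive: 1506 − 140 + 1 = 1367.

1367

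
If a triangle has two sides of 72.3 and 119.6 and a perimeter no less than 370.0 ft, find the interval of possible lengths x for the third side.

178.1 ≤ x < 191.9

Triangle inequality alone gives 47.3 < x < 191.9.
The perimeter condition gives x ≥ 370.0 − 72.3 − 119.6 = 178.1.
Intersecting the two: 178.1 ≤ x < 191.9.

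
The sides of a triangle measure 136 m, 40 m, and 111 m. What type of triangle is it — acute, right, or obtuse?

obtuse

Compare the square of the longest side to the sum of squares of the other two: 40² + 111² = 13921 < 18496 = 136².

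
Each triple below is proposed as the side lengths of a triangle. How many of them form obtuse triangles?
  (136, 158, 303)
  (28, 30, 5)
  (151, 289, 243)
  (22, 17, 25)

(136,158,303): 136+158 ≤ 303, not a triangle
(28,30,5): 5²+28² = 809 < 900 = 30² → obtuse
(151,289,243): 151²+243² = 81850 < 83521 = 289² → obtuse
(22,17,25): 17²+22² = 773 > 625 = 25² → acute
2 of the 4 are obtuse.

2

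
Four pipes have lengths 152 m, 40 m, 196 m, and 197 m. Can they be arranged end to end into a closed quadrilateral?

A quadrilateral exists iff every side is shorter than the sum of the others — equivalently, the longest side is less than the sum of the rest.
Longest side 197 < 388 (sum of the remaining 3), so yes.

Yes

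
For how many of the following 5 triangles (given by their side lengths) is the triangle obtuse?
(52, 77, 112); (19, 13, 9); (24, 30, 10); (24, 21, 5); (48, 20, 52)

(52,77,112): 52²+77² = 8633 < 12544 = 112² → obtuse
(19,13,9): 9²+13² = 250 < 361 = 19² → obtuse
(24,30,10): 10²+24² = 676 < 900 = 30² → obtuse
(24,21,5): 5²+21² = 466 < 576 = 24² → obtuse
(48,20,52): 20²+48² = 2704 = 52² → right
4 of the 5 are obtuse.

4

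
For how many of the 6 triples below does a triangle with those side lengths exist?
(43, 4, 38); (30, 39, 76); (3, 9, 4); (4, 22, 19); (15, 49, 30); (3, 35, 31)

1

(4,38,43): 4+38 ≤ 43 → not valid
(30,39,76): 30+39 ≤ 76 → not valid
(3,4,9): 3+4 ≤ 9 → not valid
(4,19,22): 4+19 > 22 → valid
(15,30,49): 15+30 ≤ 49 → not valid
(3,31,35): 3+31 ≤ 35 → not valid
1 of the 6 triples forms a triangle.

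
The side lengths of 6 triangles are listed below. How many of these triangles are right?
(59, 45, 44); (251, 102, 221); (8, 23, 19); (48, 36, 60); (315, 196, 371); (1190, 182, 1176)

(59,45,44): 44²+45² = 3961 > 3481 = 59² → acute
(251,102,221): 102²+221² = 59245 < 63001 = 251² → obtuse
(8,23,19): 8²+19² = 425 < 529 = 23² → obtuse
(48,36,60): 36²+48² = 3600 = 60² → right
(315,196,371): 196²+315² = 137641 = 371² → right
(1190,182,1176): 182²+1176² = 1416100 = 1190² → right
3 of the 6 are right.

3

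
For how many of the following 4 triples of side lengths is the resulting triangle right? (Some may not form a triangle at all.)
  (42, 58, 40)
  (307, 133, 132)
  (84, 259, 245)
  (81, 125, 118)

2

(42,58,40): 40²+42² = 3364 = 58² → right
(307,133,132): 132+133 ≤ 307, not a triangle
(84,259,245): 84²+245² = 67081 = 259² → right
(81,125,118): 81²+118² = 20485 > 15625 = 125² → acute
2 of the 4 are right.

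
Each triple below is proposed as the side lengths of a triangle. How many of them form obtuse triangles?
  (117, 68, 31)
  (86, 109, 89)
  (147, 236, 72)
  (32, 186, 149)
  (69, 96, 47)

1

(117,68,31): 31+68 ≤ 117, not a triangle
(86,109,89): 86²+89² = 15317 > 11881 = 109² → acute
(147,236,72): 72+147 ≤ 236, not a triangle
(32,186,149): 32+149 ≤ 186, not a triangle
(69,96,47): 47²+69² = 6970 < 9216 = 96² → obtuse
1 of the 5 is obtuse.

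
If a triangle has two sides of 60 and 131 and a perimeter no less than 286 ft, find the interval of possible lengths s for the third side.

Triangle inequality alone gives 71 < s < 191.
The perimeter condition gives s ≥ 286 − 60 − 131 = 95.
Intersecting the two: 95 ≤ s < 191.

95 ≤ s < 191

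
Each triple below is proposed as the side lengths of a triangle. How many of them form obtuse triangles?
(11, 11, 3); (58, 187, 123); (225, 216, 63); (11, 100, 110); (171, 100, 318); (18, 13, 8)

2

(11,11,3): 3²+11² = 130 > 121 = 11² → acute
(58,187,123): 58+123 ≤ 187, not a triangle
(225,216,63): 63²+216² = 50625 = 225² → right
(11,100,110): 11²+100² = 10121 < 12100 = 110² → obtuse
(171,100,318): 100+171 ≤ 318, not a triangle
(18,13,8): 8²+13² = 233 < 324 = 18² → obtuse
2 of the 6 are obtuse.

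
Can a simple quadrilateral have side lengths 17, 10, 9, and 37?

For a quadrilateral, each side must be shorter than the sum of the others.
Here the longest side is 37, but the remaining 3 sides sum to only 36.

No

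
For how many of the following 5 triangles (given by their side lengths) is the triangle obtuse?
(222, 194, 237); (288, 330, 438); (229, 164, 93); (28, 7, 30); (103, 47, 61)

3

(222,194,237): 194²+222² = 86920 > 56169 = 237² → acute
(288,330,438): 288²+330² = 191844 = 438² → right
(229,164,93): 93²+164² = 35545 < 52441 = 229² → obtuse
(28,7,30): 7²+28² = 833 < 900 = 30² → obtuse
(103,47,61): 47²+61² = 5930 < 10609 = 103² → obtuse
3 of the 5 are obtuse.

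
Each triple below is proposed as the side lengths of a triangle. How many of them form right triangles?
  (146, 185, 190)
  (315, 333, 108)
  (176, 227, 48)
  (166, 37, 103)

(146,185,190): 146²+185² = 55541 > 36100 = 190² → acute
(315,333,108): 108²+315² = 110889 = 333² → right
(176,227,48): 48+176 ≤ 227, not a triangle
(166,37,103): 37+103 ≤ 166, not a triangle
1 of the 4 is right.

1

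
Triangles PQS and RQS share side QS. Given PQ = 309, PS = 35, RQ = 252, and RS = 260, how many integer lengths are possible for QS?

From triangle PQS: 274 < QS < 344.
From triangle RQS: 8 < QS < 512.
Intersection: 274 < QS < 344, so integers 275 through 343: 69 values.

69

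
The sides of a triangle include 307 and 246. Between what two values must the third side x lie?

61 < x < 553

By the triangle inequality, x must be less than 307 + 246 = 553 and greater than |307 − 246| = 61.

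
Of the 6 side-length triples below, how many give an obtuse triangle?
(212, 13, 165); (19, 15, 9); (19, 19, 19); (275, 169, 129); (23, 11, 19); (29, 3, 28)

4

(212,13,165): 13+165 ≤ 212, not a triangle
(19,15,9): 9²+15² = 306 < 361 = 19² → obtuse
(19,19,19): 19²+19² = 722 > 361 = 19² → acute
(275,169,129): 129²+169² = 45202 < 75625 = 275² → obtuse
(23,11,19): 11²+19² = 482 < 529 = 23² → obtuse
(29,3,28): 3²+28² = 793 < 841 = 29² → obtuse
4 of the 6 are obtuse.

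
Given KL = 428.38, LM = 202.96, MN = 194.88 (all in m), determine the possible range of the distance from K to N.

The maximum is all hops collinear in one direction: 428.38 + 202.96 + 194.88 = 826.22.
The longest hop is 428.38; the others sum to 397.84. Folding the others back against it leaves at least 428.38 − 397.84 = 30.54.

30.54 ≤ KN ≤ 826.22 m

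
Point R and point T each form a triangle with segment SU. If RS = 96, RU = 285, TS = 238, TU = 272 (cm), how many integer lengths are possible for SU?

From triangle RSU: 189 < SU < 381.
From triangle TSU: 34 < SU < 510.
Intersection: 189 < SU < 381, so integers 190 through 380: 191 values.

191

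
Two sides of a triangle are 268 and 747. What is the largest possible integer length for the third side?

1014

The third side must be strictly less than 268 + 747 = 1015.
The largest integer below 1015 is 1014.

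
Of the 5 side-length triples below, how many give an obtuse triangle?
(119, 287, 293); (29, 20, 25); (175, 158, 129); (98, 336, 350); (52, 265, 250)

(119,287,293): 119²+287² = 96530 > 85849 = 293² → acute
(29,20,25): 20²+25² = 1025 > 841 = 29² → acute
(175,158,129): 129²+158² = 41605 > 30625 = 175² → acute
(98,336,350): 98²+336² = 122500 = 350² → right
(52,265,250): 52²+250² = 65204 < 70225 = 265² → obtuse
1 of the 5 is obtuse.

1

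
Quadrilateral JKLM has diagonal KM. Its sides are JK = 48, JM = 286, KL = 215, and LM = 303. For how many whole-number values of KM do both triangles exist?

From triangle JKM: 238 < KM < 334.
From triangle LKM: 88 < KM < 518.
Intersection: 238 < KM < 334, so integers 239 through 333: 95 values.

95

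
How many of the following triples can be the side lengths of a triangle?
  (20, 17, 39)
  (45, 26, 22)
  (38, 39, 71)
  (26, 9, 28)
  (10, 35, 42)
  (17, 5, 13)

(17,20,39): 17+20 ≤ 39 → not valid
(22,26,45): 22+26 > 45 → valid
(38,39,71): 38+39 > 71 → valid
(9,26,28): 9+26 > 28 → valid
(10,35,42): 10+35 > 42 → valid
(5,13,17): 5+13 > 17 → valid
5 of the 6 triples form a triangle.

5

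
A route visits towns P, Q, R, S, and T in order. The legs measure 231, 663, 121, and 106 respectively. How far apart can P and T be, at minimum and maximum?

The maximum is all hops collinear in one direction: 231 + 663 + 121 + 106 = 1121.
The longest hop is 663; the others sum to 458. Folding the others back against it leaves at least 663 − 458 = 205.

205 ≤ PT ≤ 1121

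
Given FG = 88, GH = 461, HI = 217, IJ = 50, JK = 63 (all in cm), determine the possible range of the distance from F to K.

43 ≤ FK ≤ 879 cm

The maximum is all hops collinear in one direction: 88 + 461 + 217 + 50 + 63 = 879.
The longest hop is 461; the others sum to 418. Folding the others back against it leaves at least 461 − 418 = 43.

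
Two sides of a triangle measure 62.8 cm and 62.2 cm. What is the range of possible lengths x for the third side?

By the triangle inequality, x must be less than 62.8 + 62.2 = 125.0 and greater than |62.8 − 62.2| = 0.6.

0.6 < x < 125.0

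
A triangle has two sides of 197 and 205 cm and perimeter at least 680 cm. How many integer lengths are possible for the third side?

Triangle inequality: 8 < x < 402. Perimeter ≥ 680 gives x ≥ 680 − 197 − 205 = 278.
So 278 ≤ x < 402; integers 278 through 401: 124 values.

124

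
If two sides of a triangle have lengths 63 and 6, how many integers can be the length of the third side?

The third side lies in the open interval (57, 69).
Integers from 58 to 68 inclusive: 68 − 58 + 1 = 11.

11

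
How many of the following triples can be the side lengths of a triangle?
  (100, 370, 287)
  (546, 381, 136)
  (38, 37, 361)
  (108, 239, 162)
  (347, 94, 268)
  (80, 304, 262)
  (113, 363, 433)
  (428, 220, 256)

(100,287,370): 100+287 > 370 → valid
(136,381,546): 136+381 ≤ 546 → not valid
(37,38,361): 37+38 ≤ 361 → not valid
(108,162,239): 108+162 > 239 → valid
(94,268,347): 94+268 > 347 → valid
(80,262,304): 80+262 > 304 → valid
(113,363,433): 113+363 > 433 → valid
(220,256,428): 220+256 > 428 → valid
6 of the 8 triples form a triangle.

6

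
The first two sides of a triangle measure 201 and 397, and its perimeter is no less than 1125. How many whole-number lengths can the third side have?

Triangle inequality: 196 < x < 598. Perimeter ≥ 1125 gives x ≥ 1125 − 201 − 397 = 527.
So 527 ≤ x < 598; integers 527 through 597: 71 values.

71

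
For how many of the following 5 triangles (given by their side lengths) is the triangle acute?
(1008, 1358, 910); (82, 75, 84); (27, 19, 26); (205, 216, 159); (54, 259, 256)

4

(1008,1358,910): 910²+1008² = 1844164 = 1358² → right
(82,75,84): 75²+82² = 12349 > 7056 = 84² → acute
(27,19,26): 19²+26² = 1037 > 729 = 27² → acute
(205,216,159): 159²+205² = 67306 > 46656 = 216² → acute
(54,259,256): 54²+256² = 68452 > 67081 = 259² → acute
4 of the 5 are acute.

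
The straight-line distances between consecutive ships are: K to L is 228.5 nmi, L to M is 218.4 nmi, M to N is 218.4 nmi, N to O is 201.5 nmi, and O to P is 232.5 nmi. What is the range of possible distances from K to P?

0 ≤ KP ≤ 1099.3 nmi

The maximum is all hops collinear in one direction: 228.5 + 218.4 + 218.4 + 201.5 + 232.5 = 1099.3.
The longest hop is 232.5; the others sum to 866.8. Since 232.5 ≤ 866.8, the path can fold back on itself completely, so the minimum distance is 0.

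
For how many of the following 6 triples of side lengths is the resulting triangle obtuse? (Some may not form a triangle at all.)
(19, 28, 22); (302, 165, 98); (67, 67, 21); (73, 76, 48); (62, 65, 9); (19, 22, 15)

1

(19,28,22): 19²+22² = 845 > 784 = 28² → acute
(302,165,98): 98+165 ≤ 302, not a triangle
(67,67,21): 21²+67² = 4930 > 4489 = 67² → acute
(73,76,48): 48²+73² = 7633 > 5776 = 76² → acute
(62,65,9): 9²+62² = 3925 < 4225 = 65² → obtuse
(19,22,15): 15²+19² = 586 > 484 = 22² → acute
1 of the 6 is obtuse.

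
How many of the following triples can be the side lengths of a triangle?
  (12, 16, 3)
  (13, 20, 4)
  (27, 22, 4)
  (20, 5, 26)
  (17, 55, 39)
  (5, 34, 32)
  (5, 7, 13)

2

(3,12,16): 3+12 ≤ 16 → not valid
(4,13,20): 4+13 ≤ 20 → not valid
(4,22,27): 4+22 ≤ 27 → not valid
(5,20,26): 5+20 ≤ 26 → not valid
(17,39,55): 17+39 > 55 → valid
(5,32,34): 5+32 > 34 → valid
(5,7,13): 5+7 ≤ 13 → not valid
2 of the 7 triples form a triangle.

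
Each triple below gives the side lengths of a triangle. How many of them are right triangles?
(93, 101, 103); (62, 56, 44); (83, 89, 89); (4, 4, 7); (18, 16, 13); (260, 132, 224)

(93,101,103): 93²+101² = 18850 > 10609 = 103² → acute
(62,56,44): 44²+56² = 5072 > 3844 = 62² → acute
(83,89,89): 83²+89² = 14810 > 7921 = 89² → acute
(4,4,7): 4²+4² = 32 < 49 = 7² → obtuse
(18,16,13): 13²+16² = 425 > 324 = 18² → acute
(260,132,224): 132²+224² = 67600 = 260² → right
1 of the 6 is right.

1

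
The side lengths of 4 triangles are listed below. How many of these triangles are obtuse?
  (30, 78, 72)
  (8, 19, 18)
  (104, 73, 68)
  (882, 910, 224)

1

(30,78,72): 30²+72² = 6084 = 78² → right
(8,19,18): 8²+18² = 388 > 361 = 19² → acute
(104,73,68): 68²+73² = 9953 < 10816 = 104² → obtuse
(882,910,224): 224²+882² = 828100 = 910² → right
1 of the 4 is obtuse.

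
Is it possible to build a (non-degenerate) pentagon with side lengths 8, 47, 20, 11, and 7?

For a pentagon, each side must be shorter than the sum of the others.
Here the longest side is 47, but the remaining 4 sides sum to only 46.

No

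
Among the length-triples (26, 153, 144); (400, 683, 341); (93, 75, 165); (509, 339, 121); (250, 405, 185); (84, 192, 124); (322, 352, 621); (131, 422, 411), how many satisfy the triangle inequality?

7

(26,144,153): 26+144 > 153 → valid
(341,400,683): 341+400 > 683 → valid
(75,93,165): 75+93 > 165 → valid
(121,339,509): 121+339 ≤ 509 → not valid
(185,250,405): 185+250 > 405 → valid
(84,124,192): 84+124 > 192 → valid
(322,352,621): 322+352 > 621 → valid
(131,411,422): 131+411 > 422 → valid
7 of the 8 triples form a triangle.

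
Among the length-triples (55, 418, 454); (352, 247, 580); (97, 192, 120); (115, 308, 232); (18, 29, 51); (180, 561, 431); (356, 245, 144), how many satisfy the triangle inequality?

(55,418,454): 55+418 > 454 → valid
(247,352,580): 247+352 > 580 → valid
(97,120,192): 97+120 > 192 → valid
(115,232,308): 115+232 > 308 → valid
(18,29,51): 18+29 ≤ 51 → not valid
(180,431,561): 180+431 > 561 → valid
(144,245,356): 144+245 > 356 → valid
6 of the 7 triples form a triangle.

6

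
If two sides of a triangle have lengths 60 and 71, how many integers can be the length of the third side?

119

The third side lies in the open interval (11, 131).
Integers from 12 to 130 inclusive: 130 − 12 + 1 = 119.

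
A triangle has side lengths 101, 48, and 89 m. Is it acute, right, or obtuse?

acute

Compare the square of the longest side to the sum of squares of the other two: 48² + 89² = 10225 > 10201 = 101².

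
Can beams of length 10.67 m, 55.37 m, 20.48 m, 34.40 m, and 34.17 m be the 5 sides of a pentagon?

A pentagon exists iff every side is shorter than the sum of the others — equivalently, the longest side is less than the sum of the rest.
Longest side 55.37 < 99.72 (sum of the remaining 4), so yes.

Yes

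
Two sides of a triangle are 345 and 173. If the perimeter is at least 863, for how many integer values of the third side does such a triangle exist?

Triangle inequality: 172 < x < 518. Perimeter ≥ 863 gives x ≥ 863 − 345 − 173 = 345.
So 345 ≤ x < 518; integers 345 through 517: 173 values.

173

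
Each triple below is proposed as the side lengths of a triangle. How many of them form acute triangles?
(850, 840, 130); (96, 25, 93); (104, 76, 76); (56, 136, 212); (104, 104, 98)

(850,840,130): 130²+840² = 722500 = 850² → right
(96,25,93): 25²+93² = 9274 > 9216 = 96² → acute
(104,76,76): 76²+76² = 11552 > 10816 = 104² → acute
(56,136,212): 56+136 ≤ 212, not a triangle
(104,104,98): 98²+104² = 20420 > 10816 = 104² → acute
3 of the 5 are acute.

3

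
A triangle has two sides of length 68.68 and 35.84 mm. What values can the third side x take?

By the triangle inequality, x must be less than 68.68 + 35.84 = 104.52 and greater than |68.68 − 35.84| = 32.84.

32.84 < x < 104.52 (mm)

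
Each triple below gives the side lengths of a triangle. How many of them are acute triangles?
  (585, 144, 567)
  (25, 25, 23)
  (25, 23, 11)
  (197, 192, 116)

(585,144,567): 144²+567² = 342225 = 585² → right
(25,25,23): 23²+25² = 1154 > 625 = 25² → acute
(25,23,11): 11²+23² = 650 > 625 = 25² → acute
(197,192,116): 116²+192² = 50320 > 38809 = 197² → acute
3 of the 4 are acute.

3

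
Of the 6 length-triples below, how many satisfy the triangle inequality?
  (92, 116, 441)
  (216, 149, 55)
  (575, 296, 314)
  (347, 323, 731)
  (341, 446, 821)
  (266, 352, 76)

(92,116,441): 92+116 ≤ 441 → not valid
(55,149,216): 55+149 ≤ 216 → not valid
(296,314,575): 296+314 > 575 → valid
(323,347,731): 323+347 ≤ 731 → not valid
(341,446,821): 341+446 ≤ 821 → not valid
(76,266,352): 76+266 ≤ 352 → not valid
1 of the 6 triples forms a triangle.

1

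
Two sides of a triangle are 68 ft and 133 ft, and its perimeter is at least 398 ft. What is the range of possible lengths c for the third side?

197 ≤ c < 201

Triangle inequality alone gives 65 < c < 201.
The perimeter condition gives c ≥ 398 − 68 − 133 = 197.
Intersecting the two: 197 ≤ c < 201.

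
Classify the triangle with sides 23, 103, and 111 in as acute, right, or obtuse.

Compare the square of the longest side to the sum of squares of the other two: 23² + 103² = 11138 < 12321 = 111².

obtuse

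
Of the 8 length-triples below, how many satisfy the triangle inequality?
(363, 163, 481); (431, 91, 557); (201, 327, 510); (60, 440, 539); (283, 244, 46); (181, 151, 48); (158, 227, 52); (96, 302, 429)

(163,363,481): 163+363 > 481 → valid
(91,431,557): 91+431 ≤ 557 → not valid
(201,327,510): 201+327 > 510 → valid
(60,440,539): 60+440 ≤ 539 → not valid
(46,244,283): 46+244 > 283 → valid
(48,151,181): 48+151 > 181 → valid
(52,158,227): 52+158 ≤ 227 → not valid
(96,302,429): 96+302 ≤ 429 → not valid
4 of the 8 triples form a triangle.

4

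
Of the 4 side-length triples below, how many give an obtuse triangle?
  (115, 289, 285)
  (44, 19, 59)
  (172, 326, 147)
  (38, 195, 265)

1

(115,289,285): 115²+285² = 94450 > 83521 = 289² → acute
(44,19,59): 19²+44² = 2297 < 3481 = 59² → obtuse
(172,326,147): 147+172 ≤ 326, not a triangle
(38,195,265): 38+195 ≤ 265, not a triangle
1 of the 4 is obtuse.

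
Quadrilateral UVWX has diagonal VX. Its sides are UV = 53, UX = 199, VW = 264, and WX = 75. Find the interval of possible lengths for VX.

189 < VX < 252

From triangle UVX: |53 − 199| < VX < 53 + 199, i.e. 146 < VX < 252.
From triangle WVX: 189 < VX < 339.
Both must hold, so VX lies in the intersection.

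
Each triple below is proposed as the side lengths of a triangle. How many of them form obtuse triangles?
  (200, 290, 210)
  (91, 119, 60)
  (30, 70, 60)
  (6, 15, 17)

3

(200,290,210): 200²+210² = 84100 = 290² → right
(91,119,60): 60²+91² = 11881 < 14161 = 119² → obtuse
(30,70,60): 30²+60² = 4500 < 4900 = 70² → obtuse
(6,15,17): 6²+15² = 261 < 289 = 17² → obtuse
3 of the 4 are obtuse.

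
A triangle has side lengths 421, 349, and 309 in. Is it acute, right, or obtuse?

acute

Compare the square of the longest side to the sum of squares of the other two: 309² + 349² = 217282 > 177241 = 421².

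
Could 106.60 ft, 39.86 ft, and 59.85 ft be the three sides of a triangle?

No

The longest side is 106.60, but the other two sum to only 99.71.
99.71 < 106.60, so the triangle inequality fails.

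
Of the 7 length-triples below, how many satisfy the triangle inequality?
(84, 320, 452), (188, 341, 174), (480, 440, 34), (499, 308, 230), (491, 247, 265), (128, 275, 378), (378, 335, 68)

5

(84,320,452): 84+320 ≤ 452 → not valid
(174,188,341): 174+188 > 341 → valid
(34,440,480): 34+440 ≤ 480 → not valid
(230,308,499): 230+308 > 499 → valid
(247,265,491): 247+265 > 491 → valid
(128,275,378): 128+275 > 378 → valid
(68,335,378): 68+335 > 378 → valid
5 of the 7 triples form a triangle.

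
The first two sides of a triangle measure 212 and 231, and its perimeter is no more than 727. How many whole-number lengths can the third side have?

265

Triangle inequality: 19 < x < 443. Perimeter ≤ 727 gives x ≤ 727 − 212 − 231 = 284.
So 19 < x ≤ 284; integers 20 through 284: 265 values.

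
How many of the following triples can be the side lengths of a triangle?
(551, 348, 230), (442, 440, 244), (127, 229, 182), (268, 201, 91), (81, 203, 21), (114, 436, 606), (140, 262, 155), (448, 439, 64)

(230,348,551): 230+348 > 551 → valid
(244,440,442): 244+440 > 442 → valid
(127,182,229): 127+182 > 229 → valid
(91,201,268): 91+201 > 268 → valid
(21,81,203): 21+81 ≤ 203 → not valid
(114,436,606): 114+436 ≤ 606 → not valid
(140,155,262): 140+155 > 262 → valid
(64,439,448): 64+439 > 448 → valid
6 of the 8 triples form a triangle.

6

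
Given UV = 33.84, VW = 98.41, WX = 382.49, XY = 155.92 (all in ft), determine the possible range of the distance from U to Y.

94.32 ≤ UY ≤ 670.66 ft

The maximum is all hops collinear in one direction: 33.84 + 98.41 + 382.49 + 155.92 = 670.66.
The longest hop is 382.49; the others sum to 288.17. Folding the others back against it leaves at least 382.49 − 288.17 = 94.32.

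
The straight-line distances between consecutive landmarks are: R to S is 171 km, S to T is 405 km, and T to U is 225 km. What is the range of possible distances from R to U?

The maximum is all hops collinear in one direction: 171 + 405 + 225 = 801.
The longest hop is 405; the others sum to 396. Folding the others back against it leaves at least 405 − 396 = 9.

9 ≤ RU ≤ 801 km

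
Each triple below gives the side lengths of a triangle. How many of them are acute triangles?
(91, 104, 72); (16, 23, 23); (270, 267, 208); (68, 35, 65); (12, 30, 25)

4

(91,104,72): 72²+91² = 13465 > 10816 = 104² → acute
(16,23,23): 16²+23² = 785 > 529 = 23² → acute
(270,267,208): 208²+267² = 114553 > 72900 = 270² → acute
(68,35,65): 35²+65² = 5450 > 4624 = 68² → acute
(12,30,25): 12²+25² = 769 < 900 = 30² → obtuse
4 of the 5 are acute.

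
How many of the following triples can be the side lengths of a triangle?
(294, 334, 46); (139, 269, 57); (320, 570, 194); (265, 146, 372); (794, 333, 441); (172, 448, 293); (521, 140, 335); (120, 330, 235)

4

(46,294,334): 46+294 > 334 → valid
(57,139,269): 57+139 ≤ 269 → not valid
(194,320,570): 194+320 ≤ 570 → not valid
(146,265,372): 146+265 > 372 → valid
(333,441,794): 333+441 ≤ 794 → not valid
(172,293,448): 172+293 > 448 → valid
(140,335,521): 140+335 ≤ 521 → not valid
(120,235,330): 120+235 > 330 → valid
4 of the 8 triples form a triangle.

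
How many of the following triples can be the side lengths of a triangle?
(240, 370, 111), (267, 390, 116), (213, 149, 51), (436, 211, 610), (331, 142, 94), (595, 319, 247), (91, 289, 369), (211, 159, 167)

(111,240,370): 111+240 ≤ 370 → not valid
(116,267,390): 116+267 ≤ 390 → not valid
(51,149,213): 51+149 ≤ 213 → not valid
(211,436,610): 211+436 > 610 → valid
(94,142,331): 94+142 ≤ 331 → not valid
(247,319,595): 247+319 ≤ 595 → not valid
(91,289,369): 91+289 > 369 → valid
(159,167,211): 159+167 > 211 → valid
3 of the 8 triples form a triangle.

3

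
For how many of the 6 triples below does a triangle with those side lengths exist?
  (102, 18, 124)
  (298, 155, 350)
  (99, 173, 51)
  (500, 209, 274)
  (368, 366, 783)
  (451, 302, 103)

1

(18,102,124): 18+102 ≤ 124 → not valid
(155,298,350): 155+298 > 350 → valid
(51,99,173): 51+99 ≤ 173 → not valid
(209,274,500): 209+274 ≤ 500 → not valid
(366,368,783): 366+368 ≤ 783 → not valid
(103,302,451): 103+302 ≤ 451 → not valid
1 of the 6 triples forms a triangle.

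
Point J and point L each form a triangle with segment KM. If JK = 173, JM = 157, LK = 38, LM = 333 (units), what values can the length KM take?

From triangle JKM: |173 − 157| < KM < 173 + 157, i.e. 16 < KM < 330.
From triangle LKM: 295 < KM < 371.
Both must hold, so KM lies in the intersection.

295 < KM < 330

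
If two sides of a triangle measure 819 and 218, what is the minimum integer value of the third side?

602

The third side must be strictly greater than |819 − 218| = 601.
The smallest integer above 601 is 602.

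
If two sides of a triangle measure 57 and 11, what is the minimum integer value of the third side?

The third side must be strictly greater than |57 − 11| = 46.
The smallest integer above 46 is 47.

47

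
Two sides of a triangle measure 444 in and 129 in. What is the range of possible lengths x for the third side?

315 < x < 573

By the triangle inequality, x must be less than 444 + 129 = 573 and greater than |444 − 129| = 315.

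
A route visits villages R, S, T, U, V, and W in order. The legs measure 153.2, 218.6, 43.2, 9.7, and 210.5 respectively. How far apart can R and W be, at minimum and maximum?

0 ≤ RW ≤ 635.2

The maximum is all hops collinear in one direction: 153.2 + 218.6 + 43.2 + 9.7 + 210.5 = 635.2.
The longest hop is 218.6; the others sum to 416.6. Since 218.6 ≤ 416.6, the path can fold back on itself completely, so the minimum distance is 0.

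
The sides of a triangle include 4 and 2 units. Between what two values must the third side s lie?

2 < s < 6 (units)

By the triangle inequality, s must be less than 4 + 2 = 6 and greater than |4 − 2| = 2.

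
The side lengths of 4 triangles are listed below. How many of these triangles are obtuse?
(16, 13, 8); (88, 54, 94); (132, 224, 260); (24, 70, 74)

1

(16,13,8): 8²+13² = 233 < 256 = 16² → obtuse
(88,54,94): 54²+88² = 10660 > 8836 = 94² → acute
(132,224,260): 132²+224² = 67600 = 260² → right
(24,70,74): 24²+70² = 5476 = 74² → right
1 of the 4 is obtuse.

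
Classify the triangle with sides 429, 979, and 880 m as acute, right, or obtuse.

Compare the square of the longest side to the sum of squares of the other two: 429² + 880² = 958441 = 979².

right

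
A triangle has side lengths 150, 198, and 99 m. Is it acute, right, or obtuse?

Compare the square of the longest side to the sum of squares of the other two: 99² + 150² = 32301 < 39204 = 198².

obtuse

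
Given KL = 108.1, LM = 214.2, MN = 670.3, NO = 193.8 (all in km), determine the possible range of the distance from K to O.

154.2 ≤ KO ≤ 1186.4 km

The maximum is all hops collinear in one direction: 108.1 + 214.2 + 670.3 + 193.8 = 1186.4.
The longest hop is 670.3; the others sum to 516.1. Folding the others back against it leaves at least 670.3 − 516.1 = 154.2.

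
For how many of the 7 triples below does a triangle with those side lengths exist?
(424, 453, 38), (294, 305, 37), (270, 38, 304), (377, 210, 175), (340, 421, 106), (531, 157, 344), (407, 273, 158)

6

(38,424,453): 38+424 > 453 → valid
(37,294,305): 37+294 > 305 → valid
(38,270,304): 38+270 > 304 → valid
(175,210,377): 175+210 > 377 → valid
(106,340,421): 106+340 > 421 → valid
(157,344,531): 157+344 ≤ 531 → not valid
(158,273,407): 158+273 > 407 → valid
6 of the 7 triples form a triangle.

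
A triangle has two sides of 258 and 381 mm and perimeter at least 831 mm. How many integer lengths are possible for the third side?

Triangle inequality: 123 < x < 639. Perimeter ≥ 831 gives x ≥ 831 − 258 − 381 = 192.
So 192 ≤ x < 639; integers 192 through 638: 447 values.

447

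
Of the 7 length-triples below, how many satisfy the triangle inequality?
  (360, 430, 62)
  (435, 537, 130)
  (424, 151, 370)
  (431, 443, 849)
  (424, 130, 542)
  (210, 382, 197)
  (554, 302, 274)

(62,360,430): 62+360 ≤ 430 → not valid
(130,435,537): 130+435 > 537 → valid
(151,370,424): 151+370 > 424 → valid
(431,443,849): 431+443 > 849 → valid
(130,424,542): 130+424 > 542 → valid
(197,210,382): 197+210 > 382 → valid
(274,302,554): 274+302 > 554 → valid
6 of the 7 triples form a triangle.

6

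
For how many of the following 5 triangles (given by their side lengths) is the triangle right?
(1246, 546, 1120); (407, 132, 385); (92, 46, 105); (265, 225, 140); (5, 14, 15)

(1246,546,1120): 546²+1120² = 1552516 = 1246² → right
(407,132,385): 132²+385² = 165649 = 407² → right
(92,46,105): 46²+92² = 10580 < 11025 = 105² → obtuse
(265,225,140): 140²+225² = 70225 = 265² → right
(5,14,15): 5²+14² = 221 < 225 = 15² → obtuse
3 of the 5 are right.

3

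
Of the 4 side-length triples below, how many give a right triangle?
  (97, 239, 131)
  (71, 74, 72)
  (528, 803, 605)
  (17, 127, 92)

(97,239,131): 97+131 ≤ 239, not a triangle
(71,74,72): 71²+72² = 10225 > 5476 = 74² → acute
(528,803,605): 528²+605² = 644809 = 803² → right
(17,127,92): 17+92 ≤ 127, not a triangle
1 of the 4 is right.

1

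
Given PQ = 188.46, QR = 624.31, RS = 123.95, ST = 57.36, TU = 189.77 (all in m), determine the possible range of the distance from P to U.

The maximum is all hops collinear in one direction: 188.46 + 624.31 + 123.95 + 57.36 + 189.77 = 1183.85.
The longest hop is 624.31; the others sum to 559.54. Folding the others back against it leaves at least 624.31 − 559.54 = 64.77.

64.77 ≤ PU ≤ 1183.85 m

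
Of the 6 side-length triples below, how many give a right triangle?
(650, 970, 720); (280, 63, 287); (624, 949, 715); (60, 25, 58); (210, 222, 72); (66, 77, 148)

4

(650,970,720): 650²+720² = 940900 = 970² → right
(280,63,287): 63²+280² = 82369 = 287² → right
(624,949,715): 624²+715² = 900601 = 949² → right
(60,25,58): 25²+58² = 3989 > 3600 = 60² → acute
(210,222,72): 72²+210² = 49284 = 222² → right
(66,77,148): 66+77 ≤ 148, not a triangle
4 of the 6 are right.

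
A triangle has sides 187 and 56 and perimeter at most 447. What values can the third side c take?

131 < c ≤ 204

Triangle inequality alone gives 131 < c < 243.
The perimeter condition gives c ≤ 447 − 187 − 56 = 204.
Intersecting the two: 131 < c ≤ 204.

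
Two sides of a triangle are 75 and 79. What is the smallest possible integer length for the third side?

5

The third side must be strictly greater than |75 − 79| = 4.
The smallest integer above 4 is 5.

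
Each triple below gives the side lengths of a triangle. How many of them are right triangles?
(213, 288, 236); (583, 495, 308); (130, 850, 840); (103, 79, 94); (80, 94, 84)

(213,288,236): 213²+236² = 101065 > 82944 = 288² → acute
(583,495,308): 308²+495² = 339889 = 583² → right
(130,850,840): 130²+840² = 722500 = 850² → right
(103,79,94): 79²+94² = 15077 > 10609 = 103² → acute
(80,94,84): 80²+84² = 13456 > 8836 = 94² → acute
2 of the 5 are right.

2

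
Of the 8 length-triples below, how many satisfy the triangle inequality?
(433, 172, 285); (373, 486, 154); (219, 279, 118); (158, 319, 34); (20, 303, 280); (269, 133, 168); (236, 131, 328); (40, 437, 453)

6

(172,285,433): 172+285 > 433 → valid
(154,373,486): 154+373 > 486 → valid
(118,219,279): 118+219 > 279 → valid
(34,158,319): 34+158 ≤ 319 → not valid
(20,280,303): 20+280 ≤ 303 → not valid
(133,168,269): 133+168 > 269 → valid
(131,236,328): 131+236 > 328 → valid
(40,437,453): 40+437 > 453 → valid
6 of the 8 triples form a triangle.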